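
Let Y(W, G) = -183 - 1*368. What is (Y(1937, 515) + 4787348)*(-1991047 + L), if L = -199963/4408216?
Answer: -42013551847419755655/4408216 ≈ -9.5307e+12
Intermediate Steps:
Y(W, G) = -551 (Y(W, G) = -183 - 368 = -551)
L = -199963/4408216 (L = -199963*1/4408216 = -199963/4408216 ≈ -0.045361)
(Y(1937, 515) + 4787348)*(-1991047 + L) = (-551 + 4787348)*(-1991047 - 199963/4408216) = 4786797*(-8776965442115/4408216) = -42013551847419755655/4408216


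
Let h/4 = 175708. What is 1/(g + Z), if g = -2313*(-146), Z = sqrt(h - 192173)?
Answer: 1314/443733185 - sqrt(510659)/114039428545 ≈ 2.9550e-6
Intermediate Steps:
h = 702832 (h = 4*175708 = 702832)
Z = sqrt(510659) (Z = sqrt(702832 - 192173) = sqrt(510659) ≈ 714.60)
g = 337698
1/(g + Z) = 1/(337698 + sqrt(510659))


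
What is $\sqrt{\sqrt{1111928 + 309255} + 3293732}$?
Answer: $\sqrt{3293732 + \sqrt{1421183}} \approx 1815.2$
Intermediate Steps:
$\sqrt{\sqrt{1111928 + 309255} + 3293732} = \sqrt{\sqrt{1421183} + 3293732} = \sqrt{3293732 + \sqrt{1421183}}$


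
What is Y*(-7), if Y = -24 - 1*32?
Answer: 392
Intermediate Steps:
Y = -56 (Y = -24 - 32 = -56)
Y*(-7) = -56*(-7) = 392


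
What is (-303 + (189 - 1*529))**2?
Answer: 413449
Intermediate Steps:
(-303 + (189 - 1*529))**2 = (-303 + (189 - 529))**2 = (-303 - 340)**2 = (-643)**2 = 413449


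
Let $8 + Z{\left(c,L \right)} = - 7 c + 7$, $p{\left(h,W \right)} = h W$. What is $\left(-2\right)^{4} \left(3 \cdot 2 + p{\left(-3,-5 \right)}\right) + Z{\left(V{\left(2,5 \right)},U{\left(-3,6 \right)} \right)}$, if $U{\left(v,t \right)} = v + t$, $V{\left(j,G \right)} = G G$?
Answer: $160$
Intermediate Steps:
$V{\left(j,G \right)} = G^{2}$
$U{\left(v,t \right)} = t + v$
$p{\left(h,W \right)} = W h$
$Z{\left(c,L \right)} = -1 - 7 c$ ($Z{\left(c,L \right)} = -8 - \left(-7 + 7 c\right) = -1 - 7 c$)
$\left(-2\right)^{4} \left(3 \cdot 2 + p{\left(-3,-5 \right)}\right) + Z{\left(V{\left(2,5 \right)},U{\left(-3,6 \right)} \right)} = \left(-2\right)^{4} \left(3 \cdot 2 - -15\right) - \left(1 + 7 \cdot 5^{2}\right) = 16 \left(6 + 15\right) - 176 = 16 \cdot 21 - 176 = 336 - 176 = 160$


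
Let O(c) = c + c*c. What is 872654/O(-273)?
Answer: 436327/37128 ≈ 11.752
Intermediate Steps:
O(c) = c + c²
872654/O(-273) = 872654/((-273*(1 - 273))) = 872654/((-273*(-272))) = 872654/74256 = 872654*(1/74256) = 436327/37128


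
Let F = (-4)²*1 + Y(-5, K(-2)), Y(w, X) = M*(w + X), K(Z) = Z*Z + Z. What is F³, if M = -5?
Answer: 29791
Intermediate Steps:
K(Z) = Z + Z² (K(Z) = Z² + Z = Z + Z²)
Y(w, X) = -5*X - 5*w (Y(w, X) = -5*(w + X) = -5*(X + w) = -5*X - 5*w)
F = 31 (F = (-4)²*1 + (-(-10)*(1 - 2) - 5*(-5)) = 16*1 + (-(-10)*(-1) + 25) = 16 + (-5*2 + 25) = 16 + (-10 + 25) = 16 + 15 = 31)
F³ = 31³ = 29791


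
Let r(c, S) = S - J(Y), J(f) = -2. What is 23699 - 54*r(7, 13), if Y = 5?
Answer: 22889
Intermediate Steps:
r(c, S) = 2 + S (r(c, S) = S - 1*(-2) = S + 2 = 2 + S)
23699 - 54*r(7, 13) = 23699 - 54*(2 + 13) = 23699 - 54*15 = 23699 - 810 = 22889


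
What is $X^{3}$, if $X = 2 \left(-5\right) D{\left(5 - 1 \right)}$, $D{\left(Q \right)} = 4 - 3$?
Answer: $-1000$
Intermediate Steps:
$D{\left(Q \right)} = 1$ ($D{\left(Q \right)} = 4 - 3 = 1$)
$X = -10$ ($X = 2 \left(-5\right) 1 = \left(-10\right) 1 = -10$)
$X^{3} = \left(-10\right)^{3} = -1000$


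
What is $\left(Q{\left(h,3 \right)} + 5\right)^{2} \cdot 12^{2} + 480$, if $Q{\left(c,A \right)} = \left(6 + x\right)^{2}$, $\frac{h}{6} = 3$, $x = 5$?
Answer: $2286624$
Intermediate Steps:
$h = 18$ ($h = 6 \cdot 3 = 18$)
$Q{\left(c,A \right)} = 121$ ($Q{\left(c,A \right)} = \left(6 + 5\right)^{2} = 11^{2} = 121$)
$\left(Q{\left(h,3 \right)} + 5\right)^{2} \cdot 12^{2} + 480 = \left(121 + 5\right)^{2} \cdot 12^{2} + 480 = 126^{2} \cdot 144 + 480 = 15876 \cdot 144 + 480 = 2286144 + 480 = 2286624$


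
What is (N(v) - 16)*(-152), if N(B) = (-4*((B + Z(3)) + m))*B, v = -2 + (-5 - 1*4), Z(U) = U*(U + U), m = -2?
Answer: -31008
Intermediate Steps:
Z(U) = 2*U² (Z(U) = U*(2*U) = 2*U²)
v = -11 (v = -2 + (-5 - 4) = -2 - 9 = -11)
N(B) = B*(-64 - 4*B) (N(B) = (-4*((B + 2*3²) - 2))*B = (-4*((B + 2*9) - 2))*B = (-4*((B + 18) - 2))*B = (-4*((18 + B) - 2))*B = (-4*(16 + B))*B = (-64 - 4*B)*B = B*(-64 - 4*B))
(N(v) - 16)*(-152) = (-4*(-11)*(16 - 11) - 16)*(-152) = (-4*(-11)*5 - 16)*(-152) = (220 - 16)*(-152) = 204*(-152) = -31008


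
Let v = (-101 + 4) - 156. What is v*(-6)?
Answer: 1518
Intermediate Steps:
v = -253 (v = -97 - 156 = -253)
v*(-6) = -253*(-6) = 1518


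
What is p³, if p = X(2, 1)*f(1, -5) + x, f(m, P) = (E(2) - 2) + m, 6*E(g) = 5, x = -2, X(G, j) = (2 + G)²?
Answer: -2744/27 ≈ -101.63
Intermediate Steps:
E(g) = ⅚ (E(g) = (⅙)*5 = ⅚)
f(m, P) = -7/6 + m (f(m, P) = (⅚ - 2) + m = -7/6 + m)
p = -14/3 (p = (2 + 2)²*(-7/6 + 1) - 2 = 4²*(-⅙) - 2 = 16*(-⅙) - 2 = -8/3 - 2 = -14/3 ≈ -4.6667)
p³ = (-14/3)³ = -2744/27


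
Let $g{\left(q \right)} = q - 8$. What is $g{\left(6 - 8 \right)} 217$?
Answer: $-2170$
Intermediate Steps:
$g{\left(q \right)} = -8 + q$ ($g{\left(q \right)} = q - 8 = -8 + q$)
$g{\left(6 - 8 \right)} 217 = \left(-8 + \left(6 - 8\right)\right) 217 = \left(-8 - 2\right) 217 = \left(-10\right) 217 = -2170$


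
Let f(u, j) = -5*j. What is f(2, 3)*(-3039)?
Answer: 45585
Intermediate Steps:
f(2, 3)*(-3039) = -5*3*(-3039) = -15*(-3039) = 45585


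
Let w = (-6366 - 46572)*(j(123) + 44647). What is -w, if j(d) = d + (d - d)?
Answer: 2370034260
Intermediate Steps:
j(d) = d (j(d) = d + 0 = d)
w = -2370034260 (w = (-6366 - 46572)*(123 + 44647) = -52938*44770 = -2370034260)
-w = -1*(-2370034260) = 2370034260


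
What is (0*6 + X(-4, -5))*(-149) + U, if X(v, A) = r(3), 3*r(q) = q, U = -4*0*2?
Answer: -149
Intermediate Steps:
U = 0 (U = 0*2 = 0)
r(q) = q/3
X(v, A) = 1 (X(v, A) = (1/3)*3 = 1)
(0*6 + X(-4, -5))*(-149) + U = (0*6 + 1)*(-149) + 0 = (0 + 1)*(-149) + 0 = 1*(-149) + 0 = -149 + 0 = -149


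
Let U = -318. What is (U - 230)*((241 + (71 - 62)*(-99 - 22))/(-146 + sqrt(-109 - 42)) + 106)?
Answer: -1314821880/21467 - 464704*I*sqrt(151)/21467 ≈ -61249.0 - 266.01*I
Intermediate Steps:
(U - 230)*((241 + (71 - 62)*(-99 - 22))/(-146 + sqrt(-109 - 42)) + 106) = (-318 - 230)*((241 + (71 - 62)*(-99 - 22))/(-146 + sqrt(-109 - 42)) + 106) = -548*((241 + 9*(-121))/(-146 + sqrt(-151)) + 106) = -548*((241 - 1089)/(-146 + I*sqrt(151)) + 106) = -548*(-848/(-146 + I*sqrt(151)) + 106) = -548*(106 - 848/(-146 + I*sqrt(151))) = -58088 + 464704/(-146 + I*sqrt(151))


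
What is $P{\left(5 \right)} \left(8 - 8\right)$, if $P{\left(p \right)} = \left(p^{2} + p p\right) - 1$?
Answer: $0$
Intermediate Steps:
$P{\left(p \right)} = -1 + 2 p^{2}$ ($P{\left(p \right)} = \left(p^{2} + p^{2}\right) - 1 = 2 p^{2} - 1 = -1 + 2 p^{2}$)
$P{\left(5 \right)} \left(8 - 8\right) = \left(-1 + 2 \cdot 5^{2}\right) \left(8 - 8\right) = \left(-1 + 2 \cdot 25\right) 0 = \left(-1 + 50\right) 0 = 49 \cdot 0 = 0$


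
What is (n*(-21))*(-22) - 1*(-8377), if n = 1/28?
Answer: 16787/2 ≈ 8393.5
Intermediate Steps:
n = 1/28 ≈ 0.035714
(n*(-21))*(-22) - 1*(-8377) = ((1/28)*(-21))*(-22) - 1*(-8377) = -¾*(-22) + 8377 = 33/2 + 8377 = 16787/2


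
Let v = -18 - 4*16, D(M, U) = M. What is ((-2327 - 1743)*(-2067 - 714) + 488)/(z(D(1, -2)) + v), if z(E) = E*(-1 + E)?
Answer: -5659579/41 ≈ -1.3804e+5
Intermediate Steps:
v = -82 (v = -18 - 64 = -82)
((-2327 - 1743)*(-2067 - 714) + 488)/(z(D(1, -2)) + v) = ((-2327 - 1743)*(-2067 - 714) + 488)/(1*(-1 + 1) - 82) = (-4070*(-2781) + 488)/(1*0 - 82) = (11318670 + 488)/(0 - 82) = 11319158/(-82) = 11319158*(-1/82) = -5659579/41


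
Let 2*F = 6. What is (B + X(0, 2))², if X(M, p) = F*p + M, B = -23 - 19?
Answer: 1296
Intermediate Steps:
F = 3 (F = (½)*6 = 3)
B = -42
X(M, p) = M + 3*p (X(M, p) = 3*p + M = M + 3*p)
(B + X(0, 2))² = (-42 + (0 + 3*2))² = (-42 + (0 + 6))² = (-42 + 6)² = (-36)² = 1296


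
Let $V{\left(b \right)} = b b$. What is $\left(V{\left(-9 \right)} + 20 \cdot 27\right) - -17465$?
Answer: $18086$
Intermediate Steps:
$V{\left(b \right)} = b^{2}$
$\left(V{\left(-9 \right)} + 20 \cdot 27\right) - -17465 = \left(\left(-9\right)^{2} + 20 \cdot 27\right) - -17465 = \left(81 + 540\right) + 17465 = 621 + 17465 = 18086$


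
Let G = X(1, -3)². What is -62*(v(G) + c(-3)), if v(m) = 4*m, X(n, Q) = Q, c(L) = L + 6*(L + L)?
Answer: 186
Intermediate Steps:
c(L) = 13*L (c(L) = L + 6*(2*L) = L + 12*L = 13*L)
G = 9 (G = (-3)² = 9)
-62*(v(G) + c(-3)) = -62*(4*9 + 13*(-3)) = -62*(36 - 39) = -62*(-3) = 186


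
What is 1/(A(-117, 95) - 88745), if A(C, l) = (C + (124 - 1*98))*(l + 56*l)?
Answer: -1/581510 ≈ -1.7197e-6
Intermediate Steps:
A(C, l) = 57*l*(26 + C) (A(C, l) = (C + (124 - 98))*(57*l) = (C + 26)*(57*l) = (26 + C)*(57*l) = 57*l*(26 + C))
1/(A(-117, 95) - 88745) = 1/(57*95*(26 - 117) - 88745) = 1/(57*95*(-91) - 88745) = 1/(-492765 - 88745) = 1/(-581510) = -1/581510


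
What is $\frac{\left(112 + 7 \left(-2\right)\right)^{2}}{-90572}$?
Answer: $- \frac{2401}{22643} \approx -0.10604$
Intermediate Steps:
$\frac{\left(112 + 7 \left(-2\right)\right)^{2}}{-90572} = \left(112 - 14\right)^{2} \left(- \frac{1}{90572}\right) = 98^{2} \left(- \frac{1}{90572}\right) = 9604 \left(- \frac{1}{90572}\right) = - \frac{2401}{22643}$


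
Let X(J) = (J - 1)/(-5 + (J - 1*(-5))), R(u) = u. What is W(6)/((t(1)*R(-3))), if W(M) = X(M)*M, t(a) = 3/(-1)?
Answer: 5/9 ≈ 0.55556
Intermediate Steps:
X(J) = (-1 + J)/J (X(J) = (-1 + J)/(-5 + (J + 5)) = (-1 + J)/(-5 + (5 + J)) = (-1 + J)/J)
t(a) = -3 (t(a) = 3*(-1) = -3)
W(M) = -1 + M (W(M) = ((-1 + M)/M)*M = -1 + M)
W(6)/((t(1)*R(-3))) = (-1 + 6)/((-3*(-3))) = 5/9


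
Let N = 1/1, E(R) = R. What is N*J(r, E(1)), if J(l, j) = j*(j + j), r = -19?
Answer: 2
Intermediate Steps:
J(l, j) = 2*j² (J(l, j) = j*(2*j) = 2*j²)
N = 1
N*J(r, E(1)) = 1*(2*1²) = 1*(2*1) = 1*2 = 2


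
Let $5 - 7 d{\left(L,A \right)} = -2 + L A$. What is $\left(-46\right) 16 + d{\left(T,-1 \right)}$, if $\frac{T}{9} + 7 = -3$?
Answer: $- \frac{5235}{7} \approx -747.86$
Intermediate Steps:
$T = -90$ ($T = -63 + 9 \left(-3\right) = -63 - 27 = -90$)
$d{\left(L,A \right)} = 1 - \frac{A L}{7}$ ($d{\left(L,A \right)} = \frac{5}{7} - \frac{-2 + L A}{7} = \frac{5}{7} - \frac{-2 + A L}{7} = \frac{5}{7} - \left(- \frac{2}{7} + \frac{A L}{7}\right) = 1 - \frac{A L}{7}$)
$\left(-46\right) 16 + d{\left(T,-1 \right)} = \left(-46\right) 16 + \left(1 - \left(- \frac{1}{7}\right) \left(-90\right)\right) = -736 + \left(1 - \frac{90}{7}\right) = -736 - \frac{83}{7} = - \frac{5235}{7}$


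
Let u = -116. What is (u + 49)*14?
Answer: -938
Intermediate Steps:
(u + 49)*14 = (-116 + 49)*14 = -67*14 = -938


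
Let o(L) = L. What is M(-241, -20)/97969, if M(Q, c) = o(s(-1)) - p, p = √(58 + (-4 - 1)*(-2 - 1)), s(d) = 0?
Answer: -√73/97969 ≈ -8.7211e-5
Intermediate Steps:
p = √73 (p = √(58 - 5*(-3)) = √(58 + 15) = √73 ≈ 8.5440)
M(Q, c) = -√73 (M(Q, c) = 0 - √73 = -√73)
M(-241, -20)/97969 = -√73/97969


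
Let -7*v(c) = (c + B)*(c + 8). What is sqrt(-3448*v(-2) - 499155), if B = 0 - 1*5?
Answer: I*sqrt(519843) ≈ 721.0*I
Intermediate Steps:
B = -5 (B = 0 - 5 = -5)
v(c) = -(-5 + c)*(8 + c)/7 (v(c) = -(c - 5)*(c + 8)/7 = -(-5 + c)*(8 + c)/7)
sqrt(-3448*v(-2) - 499155) = sqrt(-3448*(40/7 - 3/7*(-2) - 1/7*(-2)**2) - 499155) = sqrt(-3448*(40/7 + 6/7 - 1/7*4) - 499155) = sqrt(-3448*(40/7 + 6/7 - 4/7) - 499155) = sqrt(-3448*6 - 499155) = sqrt(-20688 - 499155) = sqrt(-519843) = I*sqrt(519843)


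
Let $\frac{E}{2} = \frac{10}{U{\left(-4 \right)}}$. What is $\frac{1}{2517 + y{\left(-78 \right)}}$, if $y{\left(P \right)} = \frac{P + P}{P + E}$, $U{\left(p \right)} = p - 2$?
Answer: $\frac{61}{153654} \approx 0.000397$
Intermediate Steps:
$U{\left(p \right)} = -2 + p$ ($U{\left(p \right)} = p - 2 = -2 + p$)
$E = - \frac{10}{3}$ ($E = 2 \frac{10}{-2 - 4} = 2 \frac{10}{-6} = 2 \cdot 10 \left(- \frac{1}{6}\right) = 2 \left(- \frac{5}{3}\right) = - \frac{10}{3} \approx -3.3333$)
$y{\left(P \right)} = \frac{2 P}{- \frac{10}{3} + P}$ ($y{\left(P \right)} = \frac{P + P}{P - \frac{10}{3}} = \frac{2 P}{- \frac{10}{3} + P}$)
$\frac{1}{2517 + y{\left(-78 \right)}} = \frac{1}{2517 + 6 \left(-78\right) \frac{1}{-10 + 3 \left(-78\right)}} = \frac{1}{2517 + 6 \left(-78\right) \frac{1}{-10 - 234}} = \frac{1}{2517 + 6 \left(-78\right) \frac{1}{-244}} = \frac{1}{2517 + 6 \left(-78\right) \left(- \frac{1}{244}\right)} = \frac{1}{2517 + \frac{117}{61}} = \frac{1}{\frac{153654}{61}} = \frac{61}{153654}$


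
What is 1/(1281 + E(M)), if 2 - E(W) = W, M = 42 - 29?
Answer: 1/1270 ≈ 0.00078740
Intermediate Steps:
M = 13
E(W) = 2 - W
1/(1281 + E(M)) = 1/(1281 + (2 - 1*13)) = 1/(1281 + (2 - 13)) = 1/(1281 - 11) = 1/1270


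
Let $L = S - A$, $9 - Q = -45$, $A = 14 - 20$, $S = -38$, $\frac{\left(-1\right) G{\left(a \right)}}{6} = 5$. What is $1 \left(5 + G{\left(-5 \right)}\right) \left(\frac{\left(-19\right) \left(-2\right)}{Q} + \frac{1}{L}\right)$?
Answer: $- \frac{14525}{864} \approx -16.811$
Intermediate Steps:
$G{\left(a \right)} = -30$ ($G{\left(a \right)} = \left(-6\right) 5 = -30$)
$A = -6$
$Q = 54$ ($Q = 9 - -45 = 9 + 45 = 54$)
$L = -32$ ($L = -38 - -6 = -38 + 6 = -32$)
$1 \left(5 + G{\left(-5 \right)}\right) \left(\frac{\left(-19\right) \left(-2\right)}{Q} + \frac{1}{L}\right) = 1 \left(5 - 30\right) \left(\frac{\left(-19\right) \left(-2\right)}{54} + \frac{1}{-32}\right) = 1 \left(-25\right) \left(38 \cdot \frac{1}{54} - \frac{1}{32}\right) = - 25 \left(\frac{19}{27} - \frac{1}{32}\right) = \left(-25\right) \frac{581}{864} = - \frac{14525}{864}$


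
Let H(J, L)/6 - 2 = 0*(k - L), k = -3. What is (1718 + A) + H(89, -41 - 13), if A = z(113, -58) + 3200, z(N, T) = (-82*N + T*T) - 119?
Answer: -1091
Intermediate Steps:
H(J, L) = 12 (H(J, L) = 12 + 6*(0*(-3 - L)) = 12 + 6*0 = 12 + 0 = 12)
z(N, T) = -119 + T² - 82*N (z(N, T) = (-82*N + T²) - 119 = (T² - 82*N) - 119 = -119 + T² - 82*N)
A = -2821 (A = (-119 + (-58)² - 82*113) + 3200 = (-119 + 3364 - 9266) + 3200 = -6021 + 3200 = -2821)
(1718 + A) + H(89, -41 - 13) = (1718 - 2821) + 12 = -1103 + 12 = -1091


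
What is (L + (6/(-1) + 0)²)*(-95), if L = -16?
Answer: -1900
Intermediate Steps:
(L + (6/(-1) + 0)²)*(-95) = (-16 + (6/(-1) + 0)²)*(-95) = (-16 + (6*(-1) + 0)²)*(-95) = (-16 + (-6 + 0)²)*(-95) = (-16 + (-6)²)*(-95) = (-16 + 36)*(-95) = 20*(-95) = -1900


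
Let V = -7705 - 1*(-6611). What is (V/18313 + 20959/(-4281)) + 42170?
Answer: 3305653172429/78397953 ≈ 42165.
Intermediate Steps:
V = -1094 (V = -7705 + 6611 = -1094)
(V/18313 + 20959/(-4281)) + 42170 = (-1094/18313 + 20959/(-4281)) + 42170 = (-1094*1/18313 + 20959*(-1/4281)) + 42170 = (-1094/18313 - 20959/4281) + 42170 = -388505581/78397953 + 42170 = 3305653172429/78397953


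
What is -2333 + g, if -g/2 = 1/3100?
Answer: -3616151/1550 ≈ -2333.0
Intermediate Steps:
g = -1/1550 (g = -2/3100 = -2*1/3100 = -1/1550 ≈ -0.00064516)
-2333 + g = -2333 - 1/1550 = -3616151/1550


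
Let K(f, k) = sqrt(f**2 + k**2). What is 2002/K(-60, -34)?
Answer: 1001*sqrt(1189)/1189 ≈ 29.030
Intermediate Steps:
2002/K(-60, -34) = 2002/(sqrt((-60)**2 + (-34)**2)) = 2002/(sqrt(3600 + 1156)) = 2002/(sqrt(4756)) = 2002/((2*sqrt(1189))) = 2002*(sqrt(1189)/2378) = 1001*sqrt(1189)/1189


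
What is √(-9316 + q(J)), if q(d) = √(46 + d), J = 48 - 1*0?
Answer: √(-9316 + √94) ≈ 96.469*I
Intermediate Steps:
J = 48 (J = 48 + 0 = 48)
√(-9316 + q(J)) = √(-9316 + √(46 + 48)) = √(-9316 + √94)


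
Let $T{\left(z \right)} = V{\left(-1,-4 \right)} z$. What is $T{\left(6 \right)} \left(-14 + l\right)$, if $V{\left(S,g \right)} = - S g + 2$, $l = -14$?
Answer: $336$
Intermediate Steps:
$V{\left(S,g \right)} = 2 - S g$ ($V{\left(S,g \right)} = - S g + 2 = 2 - S g$)
$T{\left(z \right)} = - 2 z$ ($T{\left(z \right)} = \left(2 - \left(-1\right) \left(-4\right)\right) z = \left(2 - 4\right) z = - 2 z$)
$T{\left(6 \right)} \left(-14 + l\right) = \left(-2\right) 6 \left(-14 - 14\right) = \left(-12\right) \left(-28\right) = 336$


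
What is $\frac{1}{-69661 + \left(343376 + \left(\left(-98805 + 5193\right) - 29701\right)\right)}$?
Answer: $\frac{1}{150402} \approx 6.6489 \cdot 10^{-6}$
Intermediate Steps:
$\frac{1}{-69661 + \left(343376 + \left(\left(-98805 + 5193\right) - 29701\right)\right)} = \frac{1}{-69661 + \left(343376 - 123313\right)} = \frac{1}{-69661 + 220063} = \frac{1}{150402}$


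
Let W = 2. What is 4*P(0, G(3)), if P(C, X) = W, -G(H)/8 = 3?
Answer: 8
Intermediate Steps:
G(H) = -24 (G(H) = -8*3 = -24)
P(C, X) = 2
4*P(0, G(3)) = 4*2 = 8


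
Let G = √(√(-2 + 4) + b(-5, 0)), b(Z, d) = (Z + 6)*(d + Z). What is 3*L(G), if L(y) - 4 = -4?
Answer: 0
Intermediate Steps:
b(Z, d) = (6 + Z)*(Z + d)
G = √(-5 + √2) (G = √(√(-2 + 4) + ((-5)² + 6*(-5) + 6*0 - 5*0)) = √(√2 + (25 - 30 + 0 + 0)) = √(√2 - 5) = √(-5 + √2) ≈ 1.8936*I)
L(y) = 0 (L(y) = 4 - 4 = 0)
3*L(G) = 3*0 = 0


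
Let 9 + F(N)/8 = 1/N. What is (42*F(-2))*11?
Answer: -35112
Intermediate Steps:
F(N) = -72 + 8/N (F(N) = -72 + 8*(1/N) = -72 + 8/N)
(42*F(-2))*11 = (42*(-72 + 8/(-2)))*11 = (42*(-72 + 8*(-1/2)))*11 = (42*(-72 - 4))*11 = (42*(-76))*11 = -3192*11 = -35112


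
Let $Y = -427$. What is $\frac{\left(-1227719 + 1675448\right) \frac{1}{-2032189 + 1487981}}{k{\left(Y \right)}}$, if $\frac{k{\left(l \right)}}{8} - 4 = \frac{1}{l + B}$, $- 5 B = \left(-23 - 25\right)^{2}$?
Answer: $- \frac{662489677}{25760629888} \approx -0.025717$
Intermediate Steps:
$B = - \frac{2304}{5}$ ($B = - \frac{\left(-23 - 25\right)^{2}}{5} = - \frac{\left(-48\right)^{2}}{5} = \left(- \frac{1}{5}\right) 2304 = - \frac{2304}{5} \approx -460.8$)
$k{\left(l \right)} = 32 + \frac{8}{- \frac{2304}{5} + l}$ ($k{\left(l \right)} = 32 + \frac{8}{l - \frac{2304}{5}} = 32 + \frac{8}{- \frac{2304}{5} + l}$)
$\frac{\left(-1227719 + 1675448\right) \frac{1}{-2032189 + 1487981}}{k{\left(Y \right)}} = \frac{\left(-1227719 + 1675448\right) \frac{1}{-2032189 + 1487981}}{8 \frac{1}{-2304 + 5 \left(-427\right)} \left(-9211 + 20 \left(-427\right)\right)} = \frac{447729 \frac{1}{-544208}}{8 \frac{1}{-2304 - 2135} \left(-9211 - 8540\right)} = \frac{447729 \left(- \frac{1}{544208}\right)}{8 \frac{1}{-4439} \left(-17751\right)} = - \frac{447729}{544208 \cdot 8 \left(- \frac{1}{4439}\right) \left(-17751\right)} = - \frac{447729}{544208 \cdot \frac{142008}{4439}} = \left(- \frac{447729}{544208}\right) \frac{4439}{142008} = - \frac{662489677}{25760629888}$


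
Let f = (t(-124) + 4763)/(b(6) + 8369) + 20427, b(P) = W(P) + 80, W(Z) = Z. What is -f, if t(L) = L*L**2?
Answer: -170808424/8455 ≈ -20202.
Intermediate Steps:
t(L) = L**3
b(P) = 80 + P (b(P) = P + 80 = 80 + P)
f = 170808424/8455 (f = ((-124)**3 + 4763)/((80 + 6) + 8369) + 20427 = (-1906624 + 4763)/(86 + 8369) + 20427 = -1901861/8455 + 20427 = 170808424/8455 ≈ 20202.)
-f = -1*170808424/8455 = -170808424/8455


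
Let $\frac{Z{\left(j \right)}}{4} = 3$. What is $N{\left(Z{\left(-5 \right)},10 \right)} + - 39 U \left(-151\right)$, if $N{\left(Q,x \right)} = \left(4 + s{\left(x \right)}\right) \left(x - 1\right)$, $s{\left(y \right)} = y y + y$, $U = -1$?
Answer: $-4863$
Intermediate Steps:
$Z{\left(j \right)} = 12$ ($Z{\left(j \right)} = 4 \cdot 3 = 12$)
$s{\left(y \right)} = y + y^{2}$ ($s{\left(y \right)} = y^{2} + y = y + y^{2}$)
$N{\left(Q,x \right)} = \left(-1 + x\right) \left(4 + x \left(1 + x\right)\right)$ ($N{\left(Q,x \right)} = \left(4 + x \left(1 + x\right)\right) \left(x - 1\right) = \left(4 + x \left(1 + x\right)\right) \left(-1 + x\right) = \left(-1 + x\right) \left(4 + x \left(1 + x\right)\right)$)
$N{\left(Z{\left(-5 \right)},10 \right)} + - 39 U \left(-151\right) = \left(-4 + 10^{3} + 3 \cdot 10\right) + \left(-39\right) \left(-1\right) \left(-151\right) = \left(-4 + 1000 + 30\right) + 39 \left(-151\right) = 1026 - 5889 = -4863$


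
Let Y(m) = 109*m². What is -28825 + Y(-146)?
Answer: 2294619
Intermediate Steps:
-28825 + Y(-146) = -28825 + 109*(-146)² = -28825 + 109*21316 = -28825 + 2323444 = 2294619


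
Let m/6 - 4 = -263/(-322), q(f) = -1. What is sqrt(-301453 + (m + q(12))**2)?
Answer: I*sqrt(7793785149)/161 ≈ 548.34*I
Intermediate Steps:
m = 4653/161 (m = 24 + 6*(-263/(-322)) = 24 + 6*(-263*(-1/322)) = 24 + 6*(263/322) = 24 + 789/161 = 4653/161 ≈ 28.901)
sqrt(-301453 + (m + q(12))**2) = sqrt(-301453 + (4653/161 - 1)**2) = sqrt(-301453 + (4492/161)**2) = sqrt(-301453 + 20178064/25921) = sqrt(-7793785149/25921) = I*sqrt(7793785149)/161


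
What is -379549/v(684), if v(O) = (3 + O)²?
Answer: -379549/471969 ≈ -0.80418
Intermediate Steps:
-379549/v(684) = -379549/(3 + 684)² = -379549/(687²) = -379549/471969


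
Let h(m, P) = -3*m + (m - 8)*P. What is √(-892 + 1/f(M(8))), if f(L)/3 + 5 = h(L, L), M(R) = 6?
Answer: I*√9834405/105 ≈ 29.867*I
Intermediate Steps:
h(m, P) = -3*m + P*(-8 + m) (h(m, P) = -3*m + (-8 + m)*P = -3*m + P*(-8 + m))
f(L) = -15 - 33*L + 3*L² (f(L) = -15 + 3*(-8*L - 3*L + L*L) = -15 + 3*(-8*L - 3*L + L²) = -15 + 3*(L² - 11*L) = -15 + (-33*L + 3*L²) = -15 - 33*L + 3*L²)
√(-892 + 1/f(M(8))) = √(-892 + 1/(-15 - 33*6 + 3*6²)) = √(-892 + 1/(-15 - 198 + 3*36)) = √(-892 + 1/(-15 - 198 + 108)) = √(-892 + 1/(-105)) = √(-892 - 1/105) = √(-93661/105) = I*√9834405/105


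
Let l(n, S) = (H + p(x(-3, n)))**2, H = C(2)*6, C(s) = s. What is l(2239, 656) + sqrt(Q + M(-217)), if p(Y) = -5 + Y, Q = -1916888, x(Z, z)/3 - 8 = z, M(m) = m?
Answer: 45535504 + I*sqrt(1917105) ≈ 4.5535e+7 + 1384.6*I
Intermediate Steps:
x(Z, z) = 24 + 3*z
H = 12 (H = 2*6 = 12)
l(n, S) = (31 + 3*n)**2 (l(n, S) = (12 + (-5 + (24 + 3*n)))**2 = (12 + (19 + 3*n))**2 = (31 + 3*n)**2)
l(2239, 656) + sqrt(Q + M(-217)) = (31 + 3*2239)**2 + sqrt(-1916888 - 217) = (31 + 6717)**2 + sqrt(-1917105) = 6748**2 + I*sqrt(1917105) = 45535504 + I*sqrt(1917105)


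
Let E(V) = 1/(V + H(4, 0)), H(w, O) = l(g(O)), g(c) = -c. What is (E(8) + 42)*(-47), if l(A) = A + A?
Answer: -15839/8 ≈ -1979.9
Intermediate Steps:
l(A) = 2*A
H(w, O) = -2*O (H(w, O) = 2*(-O) = -2*O)
E(V) = 1/V (E(V) = 1/(V - 2*0) = 1/(V + 0) = 1/V)
(E(8) + 42)*(-47) = (1/8 + 42)*(-47) = (⅛ + 42)*(-47) = (337/8)*(-47) = -15839/8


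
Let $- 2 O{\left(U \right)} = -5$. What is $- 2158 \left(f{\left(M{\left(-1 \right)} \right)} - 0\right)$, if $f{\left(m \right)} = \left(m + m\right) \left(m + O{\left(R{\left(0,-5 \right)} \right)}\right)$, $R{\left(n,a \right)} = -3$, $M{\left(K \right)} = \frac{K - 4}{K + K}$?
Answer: $-53950$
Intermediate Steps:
$M{\left(K \right)} = \frac{-4 + K}{2 K}$
$O{\left(U \right)} = \frac{5}{2}$ ($O{\left(U \right)} = \left(- \frac{1}{2}\right) \left(-5\right) = \frac{5}{2}$)
$f{\left(m \right)} = 2 m \left(\frac{5}{2} + m\right)$ ($f{\left(m \right)} = \left(m + m\right) \left(m + \frac{5}{2}\right) = 2 m \left(\frac{5}{2} + m\right)$)
$- 2158 \left(f{\left(M{\left(-1 \right)} \right)} - 0\right) = - 2158 \left(\frac{-4 - 1}{2 \left(-1\right)} \left(5 + 2 \frac{-4 - 1}{2 \left(-1\right)}\right) - 0\right) = - 2158 \left(\frac{1}{2} \left(-1\right) \left(-5\right) \left(5 + 2 \cdot \frac{1}{2} \left(-1\right) \left(-5\right)\right) + 0\right) = - 2158 \left(\frac{5 \left(5 + 2 \cdot \frac{5}{2}\right)}{2} + 0\right) = - 2158 \left(\frac{5 \left(5 + 5\right)}{2} + 0\right) = - 2158 \left(\frac{5}{2} \cdot 10 + 0\right) = - 2158 \left(25 + 0\right) = \left(-2158\right) 25 = -53950$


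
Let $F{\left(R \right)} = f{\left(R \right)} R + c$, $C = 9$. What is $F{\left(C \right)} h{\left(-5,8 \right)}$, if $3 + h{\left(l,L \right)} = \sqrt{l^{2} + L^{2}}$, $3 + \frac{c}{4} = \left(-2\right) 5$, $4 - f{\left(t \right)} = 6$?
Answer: $210 - 70 \sqrt{89} \approx -450.38$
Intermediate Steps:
$f{\left(t \right)} = -2$ ($f{\left(t \right)} = 4 - 6 = -2$)
$c = -52$ ($c = -12 + 4 \left(\left(-2\right) 5\right) = -12 + 4 \left(-10\right) = -12 - 40 = -52$)
$F{\left(R \right)} = -52 - 2 R$ ($F{\left(R \right)} = - 2 R - 52 = -52 - 2 R$)
$h{\left(l,L \right)} = -3 + \sqrt{L^{2} + l^{2}}$ ($h{\left(l,L \right)} = -3 + \sqrt{l^{2} + L^{2}} = -3 + \sqrt{L^{2} + l^{2}}$)
$F{\left(C \right)} h{\left(-5,8 \right)} = \left(-52 - 18\right) \left(-3 + \sqrt{8^{2} + \left(-5\right)^{2}}\right) = \left(-52 - 18\right) \left(-3 + \sqrt{64 + 25}\right) = - 70 \left(-3 + \sqrt{89}\right) = 210 - 70 \sqrt{89}$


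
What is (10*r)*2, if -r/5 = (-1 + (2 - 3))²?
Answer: -400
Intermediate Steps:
r = -20 (r = -5*(-1 + (2 - 3))² = -5*(-1 - 1)² = -5*(-2)² = -5*4 = -20)
(10*r)*2 = (10*(-20))*2 = -200*2 = -400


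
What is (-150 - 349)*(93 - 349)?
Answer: 127744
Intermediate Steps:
(-150 - 349)*(93 - 349) = -499*(-256) = 127744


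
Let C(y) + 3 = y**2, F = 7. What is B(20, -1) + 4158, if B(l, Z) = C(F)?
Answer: 4204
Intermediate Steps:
C(y) = -3 + y**2
B(l, Z) = 46 (B(l, Z) = -3 + 7**2 = -3 + 49 = 46)
B(20, -1) + 4158 = 46 + 4158 = 4204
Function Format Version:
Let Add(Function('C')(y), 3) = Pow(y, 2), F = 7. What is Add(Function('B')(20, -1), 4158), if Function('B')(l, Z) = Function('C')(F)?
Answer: 4204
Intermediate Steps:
Function('C')(y) = Add(-3, Pow(y, 2))
Function('B')(l, Z) = 46 (Function('B')(l, Z) = Add(-3, Pow(7, 2)) = Add(-3, 49) = 46)
Add(Function('B')(20, -1), 4158) = Add(46, 4158) = 4204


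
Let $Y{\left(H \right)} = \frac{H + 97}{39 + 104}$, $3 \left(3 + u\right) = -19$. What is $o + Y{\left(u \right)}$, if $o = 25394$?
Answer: $\frac{10894289}{429} \approx 25395.0$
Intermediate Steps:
$u = - \frac{28}{3}$ ($u = -3 + \frac{1}{3} \left(-19\right) = -3 - \frac{19}{3} = - \frac{28}{3} \approx -9.3333$)
$Y{\left(H \right)} = \frac{97}{143} + \frac{H}{143}$ ($Y{\left(H \right)} = \frac{97 + H}{143} = \left(97 + H\right) \frac{1}{143} = \frac{97}{143} + \frac{H}{143}$)
$o + Y{\left(u \right)} = 25394 + \left(\frac{97}{143} + \frac{1}{143} \left(- \frac{28}{3}\right)\right) = 25394 + \left(\frac{97}{143} - \frac{28}{429}\right) = 25394 + \frac{263}{429} = \frac{10894289}{429}$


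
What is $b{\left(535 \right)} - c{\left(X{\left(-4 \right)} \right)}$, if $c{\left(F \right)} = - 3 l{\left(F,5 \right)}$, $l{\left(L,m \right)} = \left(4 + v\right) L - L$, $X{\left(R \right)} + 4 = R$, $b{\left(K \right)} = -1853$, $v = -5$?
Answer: $-1805$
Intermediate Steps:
$X{\left(R \right)} = -4 + R$
$l{\left(L,m \right)} = - 2 L$ ($l{\left(L,m \right)} = \left(4 - 5\right) L - L = - L - L = - 2 L$)
$c{\left(F \right)} = 6 F$ ($c{\left(F \right)} = - 3 \left(- 2 F\right) = 6 F$)
$b{\left(535 \right)} - c{\left(X{\left(-4 \right)} \right)} = -1853 - 6 \left(-4 - 4\right) = -1853 - 6 \left(-8\right) = -1853 - -48 = -1853 + 48 = -1805$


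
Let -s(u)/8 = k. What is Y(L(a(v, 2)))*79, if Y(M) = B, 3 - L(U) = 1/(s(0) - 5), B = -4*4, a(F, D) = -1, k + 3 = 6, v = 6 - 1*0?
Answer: -1264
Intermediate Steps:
v = 6 (v = 6 + 0 = 6)
k = 3 (k = -3 + 6 = 3)
s(u) = -24 (s(u) = -8*3 = -24)
B = -16
L(U) = 88/29 (L(U) = 3 - 1/(-24 - 5) = 3 - 1/(-29) = 3 - 1*(-1/29) = 3 + 1/29 = 88/29)
Y(M) = -16
Y(L(a(v, 2)))*79 = -16*79 = -1264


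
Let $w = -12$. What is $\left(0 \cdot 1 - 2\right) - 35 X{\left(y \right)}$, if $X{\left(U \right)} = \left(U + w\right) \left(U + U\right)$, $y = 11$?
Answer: $768$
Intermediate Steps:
$X{\left(U \right)} = 2 U \left(-12 + U\right)$ ($X{\left(U \right)} = \left(U - 12\right) \left(U + U\right) = \left(-12 + U\right) 2 U = 2 U \left(-12 + U\right)$)
$\left(0 \cdot 1 - 2\right) - 35 X{\left(y \right)} = \left(0 \cdot 1 - 2\right) - 35 \cdot 2 \cdot 11 \left(-12 + 11\right) = \left(0 - 2\right) - 35 \cdot 2 \cdot 11 \left(-1\right) = -2 - -770 = -2 + 770 = 768$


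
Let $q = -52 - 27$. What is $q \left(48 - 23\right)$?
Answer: $-1975$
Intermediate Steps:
$q = -79$
$q \left(48 - 23\right) = - 79 \left(48 - 23\right) = \left(-79\right) 25 = -1975$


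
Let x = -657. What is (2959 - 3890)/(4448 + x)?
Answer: -931/3791 ≈ -0.24558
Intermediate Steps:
(2959 - 3890)/(4448 + x) = (2959 - 3890)/(4448 - 657) = -931/3791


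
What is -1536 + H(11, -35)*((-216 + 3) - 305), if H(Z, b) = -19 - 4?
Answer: 10378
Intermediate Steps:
H(Z, b) = -23
-1536 + H(11, -35)*((-216 + 3) - 305) = -1536 - 23*((-216 + 3) - 305) = -1536 - 23*(-213 - 305) = -1536 - 23*(-518) = -1536 + 11914 = 10378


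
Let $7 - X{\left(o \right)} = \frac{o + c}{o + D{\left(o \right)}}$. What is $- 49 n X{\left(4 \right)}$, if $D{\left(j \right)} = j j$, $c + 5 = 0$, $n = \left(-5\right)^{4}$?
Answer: $- \frac{863625}{4} \approx -2.1591 \cdot 10^{5}$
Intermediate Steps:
$n = 625$
$c = -5$ ($c = -5 + 0 = -5$)
$D{\left(j \right)} = j^{2}$
$X{\left(o \right)} = 7 - \frac{-5 + o}{o + o^{2}}$ ($X{\left(o \right)} = 7 - \frac{o - 5}{o + o^{2}} = 7 - \frac{-5 + o}{o + o^{2}}$)
$- 49 n X{\left(4 \right)} = - 49 \cdot 625 \frac{5 + 6 \cdot 4 + 7 \cdot 4^{2}}{4 \left(1 + 4\right)} = - 49 \cdot 625 \frac{5 + 24 + 7 \cdot 16}{4 \cdot 5} = - 49 \cdot 625 \cdot \frac{1}{4} \cdot \frac{1}{5} \left(5 + 24 + 112\right) = - 49 \cdot 625 \cdot \frac{1}{4} \cdot \frac{1}{5} \cdot 141 = - 49 \cdot 625 \cdot \frac{141}{20} = \left(-49\right) \frac{17625}{4} = - \frac{863625}{4}$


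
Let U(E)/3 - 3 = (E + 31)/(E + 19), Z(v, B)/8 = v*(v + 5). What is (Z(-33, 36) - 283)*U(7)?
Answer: 1236966/13 ≈ 95151.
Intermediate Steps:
Z(v, B) = 8*v*(5 + v) (Z(v, B) = 8*(v*(v + 5)) = 8*(v*(5 + v)) = 8*v*(5 + v))
U(E) = 9 + 3*(31 + E)/(19 + E) (U(E) = 9 + 3*((E + 31)/(E + 19)) = 9 + 3*((31 + E)/(19 + E)) = 9 + 3*(31 + E)/(19 + E))
(Z(-33, 36) - 283)*U(7) = (8*(-33)*(5 - 33) - 283)*(12*(22 + 7)/(19 + 7)) = (8*(-33)*(-28) - 283)*(12*29/26) = (7392 - 283)*(12*(1/26)*29) = 7109*(174/13) = 1236966/13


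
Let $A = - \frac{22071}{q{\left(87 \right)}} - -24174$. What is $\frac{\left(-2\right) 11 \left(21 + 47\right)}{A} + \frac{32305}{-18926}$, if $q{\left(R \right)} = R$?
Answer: $- \frac{23230708729}{13128758014} \approx -1.7695$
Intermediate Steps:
$A = \frac{693689}{29}$ ($A = - \frac{22071}{87} - -24174 = \left(-22071\right) \frac{1}{87} + 24174 = - \frac{7357}{29} + 24174 = \frac{693689}{29} \approx 23920.0$)
$\frac{\left(-2\right) 11 \left(21 + 47\right)}{A} + \frac{32305}{-18926} = \frac{\left(-2\right) 11 \left(21 + 47\right)}{\frac{693689}{29}} + \frac{32305}{-18926} = \left(-22\right) 68 \cdot \frac{29}{693689} + 32305 \left(- \frac{1}{18926}\right) = \left(-1496\right) \frac{29}{693689} - \frac{32305}{18926} = - \frac{43384}{693689} - \frac{32305}{18926} = - \frac{23230708729}{13128758014}$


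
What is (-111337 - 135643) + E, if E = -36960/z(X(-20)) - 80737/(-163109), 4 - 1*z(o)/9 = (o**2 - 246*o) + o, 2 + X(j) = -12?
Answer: -218865118839499/886171197 ≈ -2.4698e+5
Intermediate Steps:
X(j) = -14 (X(j) = -2 - 12 = -14)
z(o) = 36 - 9*o**2 + 2205*o (z(o) = 36 - 9*((o**2 - 246*o) + o) = 36 - 9*(o**2 - 245*o) = 36 + (-9*o**2 + 2205*o) = 36 - 9*o**2 + 2205*o)
E = 1443395561/886171197 (E = -36960/(36 - 9*(-14)**2 + 2205*(-14)) - 80737/(-163109) = -36960/(36 - 9*196 - 30870) - 80737*(-1/163109) = -36960/(36 - 1764 - 30870) + 80737/163109 = -36960/(-32598) + 80737/163109 = -36960*(-1/32598) + 80737/163109 = 6160/5433 + 80737/163109 = 1443395561/886171197 ≈ 1.6288)
(-111337 - 135643) + E = (-111337 - 135643) + 1443395561/886171197 = -246980 + 1443395561/886171197 = -218865118839499/886171197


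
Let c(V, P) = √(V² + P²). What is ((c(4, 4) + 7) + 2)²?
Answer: 113 + 72*√2 ≈ 214.82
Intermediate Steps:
c(V, P) = √(P² + V²)
((c(4, 4) + 7) + 2)² = ((√(4² + 4²) + 7) + 2)² = ((√(16 + 16) + 7) + 2)² = ((√32 + 7) + 2)² = ((4*√2 + 7) + 2)² = ((7 + 4*√2) + 2)² = (9 + 4*√2)²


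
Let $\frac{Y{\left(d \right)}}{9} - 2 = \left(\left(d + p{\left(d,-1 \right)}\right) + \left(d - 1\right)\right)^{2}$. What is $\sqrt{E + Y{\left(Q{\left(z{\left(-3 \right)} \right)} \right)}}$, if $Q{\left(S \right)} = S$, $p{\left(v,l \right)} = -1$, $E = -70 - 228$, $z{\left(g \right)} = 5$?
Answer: $2 \sqrt{74} \approx 17.205$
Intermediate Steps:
$E = -298$
$Y{\left(d \right)} = 18 + 9 \left(-2 + 2 d\right)^{2}$ ($Y{\left(d \right)} = 18 + 9 \left(\left(d - 1\right) + \left(d - 1\right)\right)^{2} = 18 + 9 \left(\left(-1 + d\right) + \left(d - 1\right)\right)^{2} = 18 + 9 \left(\left(-1 + d\right) + \left(-1 + d\right)\right)^{2} = 18 + 9 \left(-2 + 2 d\right)^{2}$)
$\sqrt{E + Y{\left(Q{\left(z{\left(-3 \right)} \right)} \right)}} = \sqrt{-298 + \left(18 + 36 \left(-1 + 5\right)^{2}\right)} = \sqrt{-298 + \left(18 + 36 \cdot 4^{2}\right)} = \sqrt{-298 + \left(18 + 36 \cdot 16\right)} = \sqrt{-298 + \left(18 + 576\right)} = \sqrt{-298 + 594} = \sqrt{296} = 2 \sqrt{74}$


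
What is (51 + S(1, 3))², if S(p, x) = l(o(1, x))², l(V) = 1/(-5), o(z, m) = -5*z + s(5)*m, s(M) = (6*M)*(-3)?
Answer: 1628176/625 ≈ 2605.1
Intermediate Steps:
s(M) = -18*M
o(z, m) = -90*m - 5*z (o(z, m) = -5*z + (-18*5)*m = -5*z - 90*m = -90*m - 5*z)
l(V) = -⅕
S(p, x) = 1/25 (S(p, x) = (-⅕)² = 1/25)
(51 + S(1, 3))² = (51 + 1/25)² = (1276/25)² = 1628176/625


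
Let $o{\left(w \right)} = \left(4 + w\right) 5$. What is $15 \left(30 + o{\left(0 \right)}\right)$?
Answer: $750$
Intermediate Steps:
$o{\left(w \right)} = 20 + 5 w$
$15 \left(30 + o{\left(0 \right)}\right) = 15 \left(30 + \left(20 + 5 \cdot 0\right)\right) = 15 \left(30 + \left(20 + 0\right)\right) = 15 \left(30 + 20\right) = 15 \cdot 50 = 750$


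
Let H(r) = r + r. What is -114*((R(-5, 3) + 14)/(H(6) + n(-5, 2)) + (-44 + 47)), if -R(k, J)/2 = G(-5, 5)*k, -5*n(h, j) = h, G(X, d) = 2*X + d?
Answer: -342/13 ≈ -26.308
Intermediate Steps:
G(X, d) = d + 2*X
n(h, j) = -h/5
H(r) = 2*r
R(k, J) = 10*k (R(k, J) = -2*(5 + 2*(-5))*k = -2*(5 - 10)*k = -(-10)*k = 10*k)
-114*((R(-5, 3) + 14)/(H(6) + n(-5, 2)) + (-44 + 47)) = -114*((10*(-5) + 14)/(2*6 - ⅕*(-5)) + (-44 + 47)) = -114*((-50 + 14)/(12 + 1) + 3) = -114*(-36/13 + 3) = -114*3/13 = -342/13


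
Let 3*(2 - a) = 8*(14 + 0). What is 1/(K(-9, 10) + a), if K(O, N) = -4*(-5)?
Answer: -3/46 ≈ -0.065217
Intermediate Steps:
K(O, N) = 20
a = -106/3 (a = 2 - 8*(14 + 0)/3 = 2 - 8*14/3 = 2 - ⅓*112 = 2 - 112/3 = -106/3 ≈ -35.333)
1/(K(-9, 10) + a) = 1/(20 - 106/3) = 1/(-46/3) = -3/46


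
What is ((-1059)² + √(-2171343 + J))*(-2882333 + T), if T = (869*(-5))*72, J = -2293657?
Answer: -3583325811213 - 159758650*I*√1786 ≈ -3.5833e+12 - 6.7516e+9*I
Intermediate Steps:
T = -312840 (T = -4345*72 = -312840)
((-1059)² + √(-2171343 + J))*(-2882333 + T) = ((-1059)² + √(-2171343 - 2293657))*(-2882333 - 312840) = (1121481 + √(-4465000))*(-3195173) = (1121481 + 50*I*√1786)*(-3195173) = -3583325811213 - 159758650*I*√1786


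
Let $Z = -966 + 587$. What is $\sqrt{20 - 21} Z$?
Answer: $- 379 i \approx - 379.0 i$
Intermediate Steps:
$Z = -379$
$\sqrt{20 - 21} Z = \sqrt{20 - 21} \left(-379\right) = \sqrt{-1} \left(-379\right) = i \left(-379\right) = - 379 i$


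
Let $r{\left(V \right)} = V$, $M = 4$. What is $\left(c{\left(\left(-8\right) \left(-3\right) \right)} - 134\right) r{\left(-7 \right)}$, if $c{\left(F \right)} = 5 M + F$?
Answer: $630$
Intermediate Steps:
$c{\left(F \right)} = 20 + F$ ($c{\left(F \right)} = 5 \cdot 4 + F = 20 + F$)
$\left(c{\left(\left(-8\right) \left(-3\right) \right)} - 134\right) r{\left(-7 \right)} = \left(\left(20 - -24\right) - 134\right) \left(-7\right) = \left(\left(20 + 24\right) - 134\right) \left(-7\right) = \left(44 - 134\right) \left(-7\right) = \left(-90\right) \left(-7\right) = 630$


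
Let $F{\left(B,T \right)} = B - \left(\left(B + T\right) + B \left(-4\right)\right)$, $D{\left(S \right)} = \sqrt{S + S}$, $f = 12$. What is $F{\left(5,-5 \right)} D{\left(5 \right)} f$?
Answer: $300 \sqrt{10} \approx 948.68$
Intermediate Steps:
$D{\left(S \right)} = \sqrt{2} \sqrt{S}$ ($D{\left(S \right)} = \sqrt{2 S} = \sqrt{2} \sqrt{S}$)
$F{\left(B,T \right)} = - T + 4 B$ ($F{\left(B,T \right)} = B - \left(\left(B + T\right) - 4 B\right) = B - \left(T - 3 B\right) = B + \left(- T + 3 B\right) = - T + 4 B$)
$F{\left(5,-5 \right)} D{\left(5 \right)} f = \left(\left(-1\right) \left(-5\right) + 4 \cdot 5\right) \sqrt{2} \sqrt{5} \cdot 12 = \left(5 + 20\right) \sqrt{10} \cdot 12 = 25 \sqrt{10} \cdot 12 = 300 \sqrt{10}$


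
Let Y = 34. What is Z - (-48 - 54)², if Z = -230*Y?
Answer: -18224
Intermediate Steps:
Z = -7820 (Z = -230*34 = -7820)
Z - (-48 - 54)² = -7820 - (-48 - 54)² = -7820 - 1*(-102)² = -7820 - 1*10404 = -7820 - 10404 = -18224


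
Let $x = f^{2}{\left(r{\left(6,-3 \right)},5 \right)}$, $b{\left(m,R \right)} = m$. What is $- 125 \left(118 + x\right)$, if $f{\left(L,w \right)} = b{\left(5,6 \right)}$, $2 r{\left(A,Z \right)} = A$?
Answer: $-17875$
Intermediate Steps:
$r{\left(A,Z \right)} = \frac{A}{2}$
$f{\left(L,w \right)} = 5$
$x = 25$ ($x = 5^{2} = 25$)
$- 125 \left(118 + x\right) = - 125 \left(118 + 25\right) = \left(-125\right) 143 = -17875$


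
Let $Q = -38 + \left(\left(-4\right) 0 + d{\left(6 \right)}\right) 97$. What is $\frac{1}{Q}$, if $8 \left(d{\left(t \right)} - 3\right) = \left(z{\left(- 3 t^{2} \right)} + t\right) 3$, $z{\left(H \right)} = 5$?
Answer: $\frac{8}{5225} \approx 0.0015311$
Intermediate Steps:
$d{\left(t \right)} = \frac{39}{8} + \frac{3 t}{8}$ ($d{\left(t \right)} = 3 + \frac{\left(5 + t\right) 3}{8} = 3 + \frac{15 + 3 t}{8} = 3 + \left(\frac{15}{8} + \frac{3 t}{8}\right) = \frac{39}{8} + \frac{3 t}{8}$)
$Q = \frac{5225}{8}$ ($Q = -38 + \left(\left(-4\right) 0 + \left(\frac{39}{8} + \frac{3}{8} \cdot 6\right)\right) 97 = -38 + \left(0 + \left(\frac{39}{8} + \frac{9}{4}\right)\right) 97 = -38 + \left(0 + \frac{57}{8}\right) 97 = -38 + \frac{57}{8} \cdot 97 = -38 + \frac{5529}{8} = \frac{5225}{8} \approx 653.13$)
$\frac{1}{Q} = \frac{1}{\frac{5225}{8}} = \frac{8}{5225}$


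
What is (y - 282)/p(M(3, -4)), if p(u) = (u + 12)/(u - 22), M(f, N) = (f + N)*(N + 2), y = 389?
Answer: -1070/7 ≈ -152.86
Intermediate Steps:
M(f, N) = (2 + N)*(N + f) (M(f, N) = (N + f)*(2 + N) = (2 + N)*(N + f))
p(u) = (12 + u)/(-22 + u)
(y - 282)/p(M(3, -4)) = (389 - 282)/(((12 + ((-4)² + 2*(-4) + 2*3 - 4*3))/(-22 + ((-4)² + 2*(-4) + 2*3 - 4*3)))) = 107/(((12 + (16 - 8 + 6 - 12))/(-22 + (16 - 8 + 6 - 12)))) = 107/(((12 + 2)/(-22 + 2))) = 107/((14/(-20))) = 107/((-1/20*14)) = 107/(-7/10) = 107*(-10/7) = -1070/7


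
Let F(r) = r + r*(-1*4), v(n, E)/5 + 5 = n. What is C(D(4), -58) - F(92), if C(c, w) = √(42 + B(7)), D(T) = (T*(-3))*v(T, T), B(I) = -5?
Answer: 276 + √37 ≈ 282.08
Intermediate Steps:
v(n, E) = -25 + 5*n
F(r) = -3*r (F(r) = r + r*(-4) = r - 4*r = -3*r)
D(T) = -3*T*(-25 + 5*T) (D(T) = (T*(-3))*(-25 + 5*T) = (-3*T)*(-25 + 5*T) = -3*T*(-25 + 5*T))
C(c, w) = √37 (C(c, w) = √(42 - 5) = √37)
C(D(4), -58) - F(92) = √37 - (-3)*92 = √37 - 1*(-276) = √37 + 276 = 276 + √37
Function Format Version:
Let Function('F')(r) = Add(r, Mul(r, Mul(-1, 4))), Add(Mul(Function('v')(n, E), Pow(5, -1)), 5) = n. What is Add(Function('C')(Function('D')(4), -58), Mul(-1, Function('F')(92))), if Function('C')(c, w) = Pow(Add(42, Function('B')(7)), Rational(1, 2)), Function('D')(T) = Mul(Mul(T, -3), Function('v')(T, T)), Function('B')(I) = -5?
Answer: Add(276, Pow(37, Rational(1, 2))) ≈ 282.08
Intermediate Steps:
Function('v')(n, E) = Add(-25, Mul(5, n))
Function('F')(r) = Mul(-3, r) (Function('F')(r) = Add(r, Mul(r, -4)) = Add(r, Mul(-4, r)) = Mul(-3, r))
Function('D')(T) = Mul(-3, T, Add(-25, Mul(5, T))) (Function('D')(T) = Mul(Mul(T, -3), Add(-25, Mul(5, T))) = Mul(Mul(-3, T), Add(-25, Mul(5, T))) = Mul(-3, T, Add(-25, Mul(5, T))))
Function('C')(c, w) = Pow(37, Rational(1, 2)) (Function('C')(c, w) = Pow(Add(42, -5), Rational(1, 2)) = Pow(37, Rational(1, 2)))
Add(Function('C')(Function('D')(4), -58), Mul(-1, Function('F')(92))) = Add(Pow(37, Rational(1, 2)), Mul(-1, Mul(-3, 92))) = Add(Pow(37, Rational(1, 2)), Mul(-1, -276)) = Add(Pow(37, Rational(1, 2)), 276) = Add(276, Pow(37, Rational(1, 2)))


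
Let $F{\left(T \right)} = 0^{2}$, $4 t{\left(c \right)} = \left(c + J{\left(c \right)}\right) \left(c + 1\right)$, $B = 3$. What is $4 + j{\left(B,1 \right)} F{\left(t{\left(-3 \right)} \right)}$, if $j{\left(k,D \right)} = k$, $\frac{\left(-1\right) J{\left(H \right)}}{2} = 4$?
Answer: $4$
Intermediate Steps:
$J{\left(H \right)} = -8$ ($J{\left(H \right)} = \left(-2\right) 4 = -8$)
$t{\left(c \right)} = \frac{\left(1 + c\right) \left(-8 + c\right)}{4}$ ($t{\left(c \right)} = \frac{\left(c - 8\right) \left(c + 1\right)}{4} = \frac{\left(-8 + c\right) \left(1 + c\right)}{4} = \frac{\left(1 + c\right) \left(-8 + c\right)}{4}$)
$F{\left(T \right)} = 0$
$4 + j{\left(B,1 \right)} F{\left(t{\left(-3 \right)} \right)} = 4 + 3 \cdot 0 = 4 + 0 = 4$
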